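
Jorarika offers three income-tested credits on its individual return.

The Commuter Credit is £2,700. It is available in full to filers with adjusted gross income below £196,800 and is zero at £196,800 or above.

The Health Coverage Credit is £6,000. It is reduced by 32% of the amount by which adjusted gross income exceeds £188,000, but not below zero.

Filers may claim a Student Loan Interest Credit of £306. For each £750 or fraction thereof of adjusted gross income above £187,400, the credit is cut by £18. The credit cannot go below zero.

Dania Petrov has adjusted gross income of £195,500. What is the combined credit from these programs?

£6,408

Commuter Credit: £195,500 is below the £196,800 cutoff, so the full £2,700 applies.
Health Coverage Credit: 32% of the £7,500 excess over £188,000 is £2,400; credit = £6,000 − £2,400 = £3,600.
Student Loan Interest Credit: income exceeds £187,400 by £8,100, which is 11 full-or-partial £750 increments; reduction = 11 × £18 = £198, leaving £108.
Total: £2,700 + £3,600 + £108 = £6,408.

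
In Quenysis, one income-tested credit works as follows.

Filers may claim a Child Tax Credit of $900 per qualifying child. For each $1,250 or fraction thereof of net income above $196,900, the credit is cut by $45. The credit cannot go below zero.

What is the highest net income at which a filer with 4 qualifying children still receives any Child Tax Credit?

Full credit = 4 × $900 = $3,600.
After 79 increments the reduction is 79 × $45 = $3,555, leaving $45; one more increment wipes it out. Increment 79 ends at excess 79 × $1,250 = $98,750, so the highest qualifying income is $196,900 + $98,750 = $295,650.

$295,650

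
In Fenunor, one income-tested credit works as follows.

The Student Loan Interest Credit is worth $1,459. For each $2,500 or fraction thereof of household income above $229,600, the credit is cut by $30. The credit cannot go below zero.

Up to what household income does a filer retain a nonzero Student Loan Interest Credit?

After 48 increments the reduction is 48 × $30 = $1,440, leaving $19; one more increment wipes it out. Increment 48 ends at excess 48 × $2,500 = $120,000, so the highest qualifying income is $229,600 + $120,000 = $349,600.

$349,600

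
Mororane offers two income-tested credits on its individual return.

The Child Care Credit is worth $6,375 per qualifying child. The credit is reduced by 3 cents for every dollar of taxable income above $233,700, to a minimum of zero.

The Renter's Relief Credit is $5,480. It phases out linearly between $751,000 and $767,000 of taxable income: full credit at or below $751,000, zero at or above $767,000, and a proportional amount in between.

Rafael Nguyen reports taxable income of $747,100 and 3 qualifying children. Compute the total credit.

Child Care Credit: base = 3 × $6,375 = $19,125. 3% of the $513,400 excess over $233,700 is $15,402; credit = $19,125 − $15,402 = $3,723.
Renter's Relief Credit: $747,100 is at or below the $751,000 threshold, so the full $5,480 applies.
Total: $3,723 + $5,480 = $9,203.

$9,203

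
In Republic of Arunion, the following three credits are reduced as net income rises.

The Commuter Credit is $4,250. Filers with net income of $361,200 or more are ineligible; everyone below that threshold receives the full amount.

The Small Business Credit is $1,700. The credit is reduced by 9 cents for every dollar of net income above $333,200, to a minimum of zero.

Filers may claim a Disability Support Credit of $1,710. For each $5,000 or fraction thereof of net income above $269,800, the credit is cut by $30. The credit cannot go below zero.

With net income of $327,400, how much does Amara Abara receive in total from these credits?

$7,300

Commuter Credit: $327,400 is below the $361,200 cutoff, so the full $4,250 applies.
Small Business Credit: $327,400 is at or below the $333,200 threshold, so the full $1,700 applies.
Disability Support Credit: income exceeds $269,800 by $57,600, which is 12 full-or-partial $5,000 increments; reduction = 12 × $30 = $360, leaving $1,350.
Total: $4,250 + $1,700 + $1,350 = $7,300.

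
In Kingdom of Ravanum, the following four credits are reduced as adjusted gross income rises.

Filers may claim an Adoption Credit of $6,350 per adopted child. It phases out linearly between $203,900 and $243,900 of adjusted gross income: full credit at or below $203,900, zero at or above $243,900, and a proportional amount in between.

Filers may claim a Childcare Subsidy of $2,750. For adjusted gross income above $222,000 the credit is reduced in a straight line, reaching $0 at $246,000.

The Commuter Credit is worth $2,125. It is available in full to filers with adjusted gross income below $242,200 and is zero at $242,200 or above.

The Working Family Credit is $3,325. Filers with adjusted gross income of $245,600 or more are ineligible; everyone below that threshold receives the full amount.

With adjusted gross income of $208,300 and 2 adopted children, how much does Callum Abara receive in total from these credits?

$19,503

Adoption Credit: base = 2 × $6,350 = $12,700. $208,300 is $4,400 into a $40,000 phase-out range, leaving 35,600/40,000 of the credit: $12,700 × 35,600/40,000 = $11,303.
Childcare Subsidy: $208,300 is at or below the $222,000 threshold, so the full $2,750 applies.
Commuter Credit: $208,300 is below the $242,200 cutoff, so the full $2,125 applies.
Working Family Credit: $208,300 is below the $245,600 cutoff, so the full $3,325 applies.
Total: $11,303 + $2,750 + $2,125 + $3,325 = $19,503.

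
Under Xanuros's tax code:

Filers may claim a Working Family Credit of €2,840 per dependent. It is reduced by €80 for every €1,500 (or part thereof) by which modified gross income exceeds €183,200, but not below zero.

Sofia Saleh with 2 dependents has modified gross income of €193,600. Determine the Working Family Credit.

Working Family Credit: base = 2 × €2,840 = €5,680. income exceeds €183,200 by €10,400, which is 7 full-or-partial €1,500 increments; reduction = 7 × €80 = €560, leaving €5,120.

€5,120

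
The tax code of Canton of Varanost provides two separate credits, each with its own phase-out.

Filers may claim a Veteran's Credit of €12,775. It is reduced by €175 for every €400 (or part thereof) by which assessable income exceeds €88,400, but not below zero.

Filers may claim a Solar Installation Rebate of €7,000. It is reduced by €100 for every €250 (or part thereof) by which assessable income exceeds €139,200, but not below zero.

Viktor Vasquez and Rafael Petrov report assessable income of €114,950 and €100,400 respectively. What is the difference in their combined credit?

€6,475

Viktor (€114,950): Veteran's Credit: income exceeds €88,400 by €26,550, which is 67 full-or-partial €400 increments; reduction = 67 × €175 = €11,725, leaving €1,050. Solar Installation Rebate: €114,950 is at or below the €139,200 threshold, so the full €7,000 applies. total €1,050 + €7,000 = €8,050
Rafael (€100,400): Veteran's Credit: income exceeds €88,400 by €12,000, which is 30 full-or-partial €400 increments; reduction = 30 × €175 = €5,250, leaving €7,525. Solar Installation Rebate: €100,400 is at or below the €139,200 threshold, so the full €7,000 applies. total €7,525 + €7,000 = €14,525
Difference: |€8,050 − €14,525| = €6,475.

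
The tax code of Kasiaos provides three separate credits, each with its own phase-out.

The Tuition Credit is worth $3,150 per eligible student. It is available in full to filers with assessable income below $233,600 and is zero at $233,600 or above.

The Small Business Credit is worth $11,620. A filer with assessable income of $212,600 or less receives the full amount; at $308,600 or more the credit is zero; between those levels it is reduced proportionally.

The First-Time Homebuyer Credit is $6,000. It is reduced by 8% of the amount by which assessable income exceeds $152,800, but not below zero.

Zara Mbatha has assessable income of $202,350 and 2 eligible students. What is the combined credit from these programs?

$19,956

Tuition Credit: base = 2 × $3,150 = $6,300. $202,350 is below the $233,600 cutoff, so the full $6,300 applies.
Small Business Credit: $202,350 is at or below the $212,600 threshold, so the full $11,620 applies.
First-Time Homebuyer Credit: 8% of the $49,550 excess over $152,800 is $3,964; credit = $6,000 − $3,964 = $2,036.
Total: $6,300 + $11,620 + $2,036 = $19,956.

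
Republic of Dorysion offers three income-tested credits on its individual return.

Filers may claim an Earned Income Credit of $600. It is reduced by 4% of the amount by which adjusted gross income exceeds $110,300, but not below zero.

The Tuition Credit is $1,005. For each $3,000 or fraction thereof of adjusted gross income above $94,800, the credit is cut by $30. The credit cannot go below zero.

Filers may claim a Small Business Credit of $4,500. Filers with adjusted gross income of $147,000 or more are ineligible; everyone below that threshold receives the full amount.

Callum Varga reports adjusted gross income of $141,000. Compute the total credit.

Earned Income Credit: 4% of the $30,700 excess over $110,300 is $1,228 ≥ base, so the credit is $0.
Tuition Credit: income exceeds $94,800 by $46,200, which is 16 full-or-partial $3,000 increments; reduction = 16 × $30 = $480, leaving $525.
Small Business Credit: $141,000 is below the $147,000 cutoff, so the full $4,500 applies.
Total: $0 + $525 + $4,500 = $5,025.

$5,025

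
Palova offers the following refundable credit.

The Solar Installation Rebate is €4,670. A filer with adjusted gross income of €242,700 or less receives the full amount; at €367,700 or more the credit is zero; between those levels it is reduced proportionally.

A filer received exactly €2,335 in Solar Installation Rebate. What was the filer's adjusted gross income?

€2,335 is 2,335/4,670 of the full €4,670, so 2,335/4,670 of the €125,000 range has been used: income = €242,700 + €125,000 × 2,335/4,670 = €305,200.

€305,200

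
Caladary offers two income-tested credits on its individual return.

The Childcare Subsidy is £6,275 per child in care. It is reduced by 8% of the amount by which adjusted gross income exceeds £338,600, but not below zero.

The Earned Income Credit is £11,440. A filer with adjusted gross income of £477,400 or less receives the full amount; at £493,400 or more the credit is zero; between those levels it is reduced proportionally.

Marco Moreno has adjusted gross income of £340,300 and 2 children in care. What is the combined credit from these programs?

£23,854

Childcare Subsidy: base = 2 × £6,275 = £12,550. 8% of the £1,700 excess over £338,600 is £136; credit = £12,550 − £136 = £12,414.
Earned Income Credit: £340,300 is at or below the £477,400 threshold, so the full £11,440 applies.
Total: £12,414 + £11,440 = £23,854.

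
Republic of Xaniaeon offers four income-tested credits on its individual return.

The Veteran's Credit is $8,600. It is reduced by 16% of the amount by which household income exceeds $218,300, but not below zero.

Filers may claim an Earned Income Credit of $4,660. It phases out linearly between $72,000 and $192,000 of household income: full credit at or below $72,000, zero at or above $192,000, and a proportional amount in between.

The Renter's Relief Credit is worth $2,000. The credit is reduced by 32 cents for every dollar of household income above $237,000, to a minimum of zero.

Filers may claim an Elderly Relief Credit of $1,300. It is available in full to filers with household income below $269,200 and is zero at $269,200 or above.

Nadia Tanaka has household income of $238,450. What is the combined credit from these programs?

$8,212

Veteran's Credit: 16% of the $20,150 excess over $218,300 is $3,224; credit = $8,600 − $3,224 = $5,376.
Earned Income Credit: $238,450 is at or above $192,000, so the credit is $0.
Renter's Relief Credit: 32% of the $1,450 excess over $237,000 is $464; credit = $2,000 − $464 = $1,536.
Elderly Relief Credit: $238,450 is below the $269,200 cutoff, so the full $1,300 applies.
Total: $5,376 + $0 + $1,536 + $1,300 = $8,212.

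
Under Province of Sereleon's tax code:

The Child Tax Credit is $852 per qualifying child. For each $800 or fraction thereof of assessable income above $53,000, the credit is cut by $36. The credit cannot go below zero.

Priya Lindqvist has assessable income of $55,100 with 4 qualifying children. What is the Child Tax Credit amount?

Child Tax Credit: base = 4 × $852 = $3,408. income exceeds $53,000 by $2,100, which is 3 full-or-partial $800 increments; reduction = 3 × $36 = $108, leaving $3,300.

$3,300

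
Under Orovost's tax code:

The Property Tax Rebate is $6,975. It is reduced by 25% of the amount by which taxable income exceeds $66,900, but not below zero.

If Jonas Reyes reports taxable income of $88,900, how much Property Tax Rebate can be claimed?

$1,475

Property Tax Rebate: 25% of the $22,000 excess over $66,900 is $5,500; credit = $6,975 − $5,500 = $1,475.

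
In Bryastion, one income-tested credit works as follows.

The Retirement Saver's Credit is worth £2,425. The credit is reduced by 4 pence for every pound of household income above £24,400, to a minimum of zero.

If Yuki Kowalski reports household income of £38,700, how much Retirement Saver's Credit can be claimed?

£1,853

Retirement Saver's Credit: 4% of the £14,300 excess over £24,400 is £572; credit = £2,425 − £572 = £1,853.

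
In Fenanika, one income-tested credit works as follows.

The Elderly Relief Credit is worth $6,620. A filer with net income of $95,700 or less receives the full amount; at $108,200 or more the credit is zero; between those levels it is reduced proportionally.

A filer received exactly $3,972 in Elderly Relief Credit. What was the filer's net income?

$3,972 is 3,972/6,620 of the full $6,620, so 2,648/6,620 of the $12,500 range has been used: income = $95,700 + $12,500 × 2,648/6,620 = $100,700.

$100,700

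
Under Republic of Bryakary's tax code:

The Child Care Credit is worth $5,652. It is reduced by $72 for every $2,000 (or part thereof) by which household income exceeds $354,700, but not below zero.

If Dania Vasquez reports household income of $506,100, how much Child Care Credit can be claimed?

Child Care Credit: income exceeds $354,700 by $151,400, which is 76 full-or-partial $2,000 increments; reduction = 76 × $72 = $5,472, leaving $180.

$180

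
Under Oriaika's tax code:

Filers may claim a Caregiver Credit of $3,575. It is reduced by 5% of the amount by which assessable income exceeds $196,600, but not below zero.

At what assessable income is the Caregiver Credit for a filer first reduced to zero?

The credit falls by 5% of each dollar above $196,600, so it reaches zero when the excess is $3,575 / 5% = $71,500: income = $196,600 + $71,500 = $268,100.

$268,100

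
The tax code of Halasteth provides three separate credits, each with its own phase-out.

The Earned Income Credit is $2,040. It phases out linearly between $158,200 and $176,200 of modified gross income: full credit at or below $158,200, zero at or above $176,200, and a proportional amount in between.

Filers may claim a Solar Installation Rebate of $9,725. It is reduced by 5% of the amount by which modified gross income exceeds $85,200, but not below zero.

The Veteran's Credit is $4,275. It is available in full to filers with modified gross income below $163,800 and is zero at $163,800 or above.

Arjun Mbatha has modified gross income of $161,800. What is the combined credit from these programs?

$11,802

Earned Income Credit: $161,800 is $3,600 into a $18,000 phase-out range, leaving 14,400/18,000 of the credit: $2,040 × 14,400/18,000 = $1,632.
Solar Installation Rebate: 5% of the $76,600 excess over $85,200 is $3,830; credit = $9,725 − $3,830 = $5,895.
Veteran's Credit: $161,800 is below the $163,800 cutoff, so the full $4,275 applies.
Total: $1,632 + $5,895 + $4,275 = $11,802.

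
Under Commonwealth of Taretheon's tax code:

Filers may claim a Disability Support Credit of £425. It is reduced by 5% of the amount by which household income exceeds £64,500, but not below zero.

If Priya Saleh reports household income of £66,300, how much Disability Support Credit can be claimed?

Disability Support Credit: 5% of the £1,800 excess over £64,500 is £90; credit = £425 − £90 = £335.

£335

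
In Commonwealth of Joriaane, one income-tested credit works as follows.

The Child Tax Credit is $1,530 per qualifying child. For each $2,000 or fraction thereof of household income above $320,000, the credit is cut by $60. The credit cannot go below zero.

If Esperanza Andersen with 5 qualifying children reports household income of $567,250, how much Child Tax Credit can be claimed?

$210

Child Tax Credit: base = 5 × $1,530 = $7,650. income exceeds $320,000 by $247,250, which is 124 full-or-partial $2,000 increments; reduction = 124 × $60 = $7,440, leaving $210.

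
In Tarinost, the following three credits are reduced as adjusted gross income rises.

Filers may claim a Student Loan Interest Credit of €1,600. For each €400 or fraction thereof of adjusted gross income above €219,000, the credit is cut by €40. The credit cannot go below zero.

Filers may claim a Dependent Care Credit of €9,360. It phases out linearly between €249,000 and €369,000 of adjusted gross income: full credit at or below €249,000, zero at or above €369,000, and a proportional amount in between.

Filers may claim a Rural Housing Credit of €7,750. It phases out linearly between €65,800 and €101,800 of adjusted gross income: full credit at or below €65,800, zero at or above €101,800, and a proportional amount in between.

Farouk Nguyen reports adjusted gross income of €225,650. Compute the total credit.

Student Loan Interest Credit: income exceeds €219,000 by €6,650, which is 17 full-or-partial €400 increments; reduction = 17 × €40 = €680, leaving €920.
Dependent Care Credit: €225,650 is at or below the €249,000 threshold, so the full €9,360 applies.
Rural Housing Credit: €225,650 is at or above €101,800, so the credit is €0.
Total: €920 + €9,360 + €0 = €10,280.

€10,280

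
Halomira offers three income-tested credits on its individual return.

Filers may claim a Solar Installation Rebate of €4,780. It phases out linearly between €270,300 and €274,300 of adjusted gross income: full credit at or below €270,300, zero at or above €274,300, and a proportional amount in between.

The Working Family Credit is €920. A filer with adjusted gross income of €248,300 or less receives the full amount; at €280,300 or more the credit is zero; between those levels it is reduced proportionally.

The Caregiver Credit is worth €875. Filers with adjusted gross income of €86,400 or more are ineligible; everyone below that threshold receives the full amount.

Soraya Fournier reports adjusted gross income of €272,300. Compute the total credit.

Solar Installation Rebate: €272,300 is €2,000 into a €4,000 phase-out range, leaving 2,000/4,000 of the credit: €4,780 × 2,000/4,000 = €2,390.
Working Family Credit: €272,300 is €24,000 into a €32,000 phase-out range, leaving 8,000/32,000 of the credit: €920 × 8,000/32,000 = €230.
Caregiver Credit: €272,300 meets or exceeds the €86,400 cutoff, so the credit is €0.
Total: €2,390 + €230 + €0 = €2,620.

€2,620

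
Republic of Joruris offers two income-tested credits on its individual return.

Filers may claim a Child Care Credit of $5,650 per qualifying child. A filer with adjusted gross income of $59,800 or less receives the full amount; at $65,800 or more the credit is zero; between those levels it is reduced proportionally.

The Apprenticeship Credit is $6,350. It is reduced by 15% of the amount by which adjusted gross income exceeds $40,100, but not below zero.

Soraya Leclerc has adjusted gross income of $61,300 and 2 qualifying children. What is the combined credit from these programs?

$11,645

Child Care Credit: base = 2 × $5,650 = $11,300. $61,300 is $1,500 into a $6,000 phase-out range, leaving 4,500/6,000 of the credit: $11,300 × 4,500/6,000 = $8,475.
Apprenticeship Credit: 15% of the $21,200 excess over $40,100 is $3,180; credit = $6,350 − $3,180 = $3,170.
Total: $8,475 + $3,170 = $11,645.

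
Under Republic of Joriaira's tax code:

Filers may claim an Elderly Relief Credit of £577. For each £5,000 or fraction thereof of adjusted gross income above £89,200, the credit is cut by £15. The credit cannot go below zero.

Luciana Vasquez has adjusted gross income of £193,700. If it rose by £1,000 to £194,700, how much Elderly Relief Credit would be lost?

£15

At £193,700 — income exceeds £89,200 by £104,500, which is 21 full-or-partial £5,000 increments; reduction = 21 × £15 = £315, leaving £262.
At £194,700 — income exceeds £89,200 by £105,500, which is 22 full-or-partial £5,000 increments; reduction = 22 × £15 = £330, leaving £247.
Lost: £262 − £247 = £15.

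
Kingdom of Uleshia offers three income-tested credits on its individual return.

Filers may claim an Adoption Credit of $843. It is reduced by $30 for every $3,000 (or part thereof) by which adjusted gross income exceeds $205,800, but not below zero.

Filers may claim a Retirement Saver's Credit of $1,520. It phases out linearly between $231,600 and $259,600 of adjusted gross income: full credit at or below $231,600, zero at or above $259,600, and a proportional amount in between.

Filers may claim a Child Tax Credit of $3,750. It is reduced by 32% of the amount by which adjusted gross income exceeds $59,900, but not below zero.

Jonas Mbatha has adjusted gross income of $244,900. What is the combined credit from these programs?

Adoption Credit: income exceeds $205,800 by $39,100, which is 14 full-or-partial $3,000 increments; reduction = 14 × $30 = $420, leaving $423.
Retirement Saver's Credit: $244,900 is $13,300 into a $28,000 phase-out range, leaving 14,700/28,000 of the credit: $1,520 × 14,700/28,000 = $798.
Child Tax Credit: 32% of the $185,000 excess over $59,900 is $59,200 ≥ base, so the credit is $0.
Total: $423 + $798 + $0 = $1,221.

$1,221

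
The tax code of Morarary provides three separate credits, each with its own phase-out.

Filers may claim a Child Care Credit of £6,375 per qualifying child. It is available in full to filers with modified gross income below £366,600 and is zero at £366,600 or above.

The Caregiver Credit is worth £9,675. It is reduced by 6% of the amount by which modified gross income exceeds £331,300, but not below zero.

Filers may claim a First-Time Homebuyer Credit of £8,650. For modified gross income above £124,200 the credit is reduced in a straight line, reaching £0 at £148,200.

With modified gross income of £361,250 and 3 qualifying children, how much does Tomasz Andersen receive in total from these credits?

£27,003

Child Care Credit: base = 3 × £6,375 = £19,125. £361,250 is below the £366,600 cutoff, so the full £19,125 applies.
Caregiver Credit: 6% of the £29,950 excess over £331,300 is £1,797; credit = £9,675 − £1,797 = £7,878.
First-Time Homebuyer Credit: £361,250 is at or above £148,200, so the credit is £0.
Total: £19,125 + £7,878 + £0 = £27,003.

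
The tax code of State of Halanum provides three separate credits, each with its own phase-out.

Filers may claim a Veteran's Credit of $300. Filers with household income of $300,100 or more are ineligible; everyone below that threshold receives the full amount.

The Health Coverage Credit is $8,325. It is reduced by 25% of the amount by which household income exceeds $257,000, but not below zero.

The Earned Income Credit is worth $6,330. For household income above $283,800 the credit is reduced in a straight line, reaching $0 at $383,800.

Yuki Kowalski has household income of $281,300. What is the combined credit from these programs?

Veteran's Credit: $281,300 is below the $300,100 cutoff, so the full $300 applies.
Health Coverage Credit: 25% of the $24,300 excess over $257,000 is $6,075; credit = $8,325 − $6,075 = $2,250.
Earned Income Credit: $281,300 is at or below the $283,800 threshold, so the full $6,330 applies.
Total: $300 + $2,250 + $6,330 = $8,880.

$8,880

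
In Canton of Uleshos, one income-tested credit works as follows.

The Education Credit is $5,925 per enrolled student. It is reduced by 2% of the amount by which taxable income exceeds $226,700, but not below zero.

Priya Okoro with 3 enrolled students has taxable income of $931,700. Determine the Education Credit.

Education Credit: base = 3 × $5,925 = $17,775. 2% of the $705,000 excess over $226,700 is $14,100; credit = $17,775 − $14,100 = $3,675.

$3,675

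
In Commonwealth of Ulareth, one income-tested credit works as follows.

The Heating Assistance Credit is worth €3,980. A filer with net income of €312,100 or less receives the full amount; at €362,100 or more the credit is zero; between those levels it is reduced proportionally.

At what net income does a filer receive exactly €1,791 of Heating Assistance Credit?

€1,791 is 1,791/3,980 of the full €3,980, so 2,189/3,980 of the €50,000 range has been used: income = €312,100 + €50,000 × 2,189/3,980 = €339,600.

€339,600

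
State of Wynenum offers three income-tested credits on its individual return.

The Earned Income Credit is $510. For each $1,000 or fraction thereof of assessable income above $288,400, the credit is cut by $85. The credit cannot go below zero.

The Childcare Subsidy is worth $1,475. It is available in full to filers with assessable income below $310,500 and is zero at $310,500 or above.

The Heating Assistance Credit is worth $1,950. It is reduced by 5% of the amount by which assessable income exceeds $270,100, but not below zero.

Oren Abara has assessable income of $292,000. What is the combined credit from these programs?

$2,500

Earned Income Credit: income exceeds $288,400 by $3,600, which is 4 full-or-partial $1,000 increments; reduction = 4 × $85 = $340, leaving $170.
Childcare Subsidy: $292,000 is below the $310,500 cutoff, so the full $1,475 applies.
Heating Assistance Credit: 5% of the $21,900 excess over $270,100 is $1,095; credit = $1,950 − $1,095 = $855.
Total: $170 + $1,475 + $855 = $2,500.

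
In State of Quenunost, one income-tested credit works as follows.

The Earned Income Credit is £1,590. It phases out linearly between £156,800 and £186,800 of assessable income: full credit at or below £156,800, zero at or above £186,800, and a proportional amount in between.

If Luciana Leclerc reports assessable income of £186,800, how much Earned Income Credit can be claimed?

£0

Earned Income Credit: £186,800 is at or above £186,800, so the credit is £0.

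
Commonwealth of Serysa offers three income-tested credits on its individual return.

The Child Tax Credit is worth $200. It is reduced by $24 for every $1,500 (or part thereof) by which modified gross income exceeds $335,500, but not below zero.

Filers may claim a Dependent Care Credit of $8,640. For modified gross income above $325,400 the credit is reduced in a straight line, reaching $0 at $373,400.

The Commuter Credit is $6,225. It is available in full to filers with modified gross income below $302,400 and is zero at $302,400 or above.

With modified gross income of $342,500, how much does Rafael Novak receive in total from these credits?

Child Tax Credit: income exceeds $335,500 by $7,000, which is 5 full-or-partial $1,500 increments; reduction = 5 × $24 = $120, leaving $80.
Dependent Care Credit: $342,500 is $17,100 into a $48,000 phase-out range, leaving 30,900/48,000 of the credit: $8,640 × 30,900/48,000 = $5,562.
Commuter Credit: $342,500 meets or exceeds the $302,400 cutoff, so the credit is $0.
Total: $80 + $5,562 + $0 = $5,642.

$5,642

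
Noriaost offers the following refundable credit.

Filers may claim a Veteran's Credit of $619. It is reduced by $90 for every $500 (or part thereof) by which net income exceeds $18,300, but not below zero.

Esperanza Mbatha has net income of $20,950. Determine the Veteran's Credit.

Veteran's Credit: income exceeds $18,300 by $2,650, which is 6 full-or-partial $500 increments; reduction = 6 × $90 = $540, leaving $79.

$79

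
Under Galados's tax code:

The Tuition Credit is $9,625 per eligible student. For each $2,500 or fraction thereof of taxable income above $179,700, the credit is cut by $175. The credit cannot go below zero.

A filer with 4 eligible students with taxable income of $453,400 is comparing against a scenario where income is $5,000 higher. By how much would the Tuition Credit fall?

$350

At $453,400 — base = 4 × $9,625 = $38,500. income exceeds $179,700 by $273,700, which is 110 full-or-partial $2,500 increments; reduction = 110 × $175 = $19,250, leaving $19,250.
At $458,400 — base = 4 × $9,625 = $38,500. income exceeds $179,700 by $278,700, which is 112 full-or-partial $2,500 increments; reduction = 112 × $175 = $19,600, leaving $18,900.
Lost: $19,250 − $18,900 = $350.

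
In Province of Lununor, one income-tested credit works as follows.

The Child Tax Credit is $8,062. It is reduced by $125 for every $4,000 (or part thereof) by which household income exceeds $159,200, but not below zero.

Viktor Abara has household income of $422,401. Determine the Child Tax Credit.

$0

Child Tax Credit: income exceeds $159,200 by $263,201 → 66 increments × $125 = $8,250 ≥ base, so the credit is $0.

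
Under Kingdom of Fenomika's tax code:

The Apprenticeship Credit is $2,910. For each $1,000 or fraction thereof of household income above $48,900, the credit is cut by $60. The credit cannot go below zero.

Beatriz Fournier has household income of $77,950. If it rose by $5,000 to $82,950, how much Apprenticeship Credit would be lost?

At $77,950 — income exceeds $48,900 by $29,050, which is 30 full-or-partial $1,000 increments; reduction = 30 × $60 = $1,800, leaving $1,110.
At $82,950 — income exceeds $48,900 by $34,050, which is 35 full-or-partial $1,000 increments; reduction = 35 × $60 = $2,100, leaving $810.
Lost: $1,110 − $810 = $300.

$300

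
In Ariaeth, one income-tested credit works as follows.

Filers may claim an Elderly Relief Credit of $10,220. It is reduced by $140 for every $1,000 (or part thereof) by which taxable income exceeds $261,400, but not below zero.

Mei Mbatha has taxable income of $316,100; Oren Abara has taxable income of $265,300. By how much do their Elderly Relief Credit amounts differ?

Mei ($316,100): Elderly Relief Credit: income exceeds $261,400 by $54,700, which is 55 full-or-partial $1,000 increments; reduction = 55 × $140 = $7,700, leaving $2,520.
Oren ($265,300): Elderly Relief Credit: income exceeds $261,400 by $3,900, which is 4 full-or-partial $1,000 increments; reduction = 4 × $140 = $560, leaving $9,660.
Difference: |$2,520 − $9,660| = $7,140.

$7,140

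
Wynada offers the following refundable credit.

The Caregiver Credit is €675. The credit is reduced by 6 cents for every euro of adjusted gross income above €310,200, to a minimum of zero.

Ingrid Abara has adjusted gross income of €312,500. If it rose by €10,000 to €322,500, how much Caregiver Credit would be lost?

At €312,500 — 6% of the €2,300 excess over €310,200 is €138; credit = €675 − €138 = €537.
At €322,500 — 6% of the €12,300 excess over €310,200 is €738 ≥ base, so the credit is €0.
Lost: €537 − €0 = €537.

€537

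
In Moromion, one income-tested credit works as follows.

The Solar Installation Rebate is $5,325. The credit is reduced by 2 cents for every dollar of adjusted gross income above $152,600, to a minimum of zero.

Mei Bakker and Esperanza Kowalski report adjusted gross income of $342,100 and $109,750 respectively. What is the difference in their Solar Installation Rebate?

Mei ($342,100): Solar Installation Rebate: 2% of the $189,500 excess over $152,600 is $3,790; credit = $5,325 − $3,790 = $1,535.
Esperanza ($109,750): Solar Installation Rebate: $109,750 is at or below the $152,600 threshold, so the full $5,325 applies.
Difference: |$1,535 − $5,325| = $3,790.

$3,790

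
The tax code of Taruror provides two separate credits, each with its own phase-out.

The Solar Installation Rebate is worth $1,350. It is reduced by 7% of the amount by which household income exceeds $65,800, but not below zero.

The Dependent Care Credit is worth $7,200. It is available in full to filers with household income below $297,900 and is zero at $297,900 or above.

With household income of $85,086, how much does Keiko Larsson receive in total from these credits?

Solar Installation Rebate: 7% of the $19,286 excess over $65,800 is $1,350.02 ≥ base, so the credit is $0.
Dependent Care Credit: $85,086 is below the $297,900 cutoff, so the full $7,200 applies.
Total: $0 + $7,200 = $7,200.

$7,200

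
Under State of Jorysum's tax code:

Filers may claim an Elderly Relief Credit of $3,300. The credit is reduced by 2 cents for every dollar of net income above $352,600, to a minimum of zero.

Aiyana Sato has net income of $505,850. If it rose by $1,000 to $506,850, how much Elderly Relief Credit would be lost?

At $505,850 — 2% of the $153,250 excess over $352,600 is $3,065; credit = $3,300 − $3,065 = $235.
At $506,850 — 2% of the $154,250 excess over $352,600 is $3,085; credit = $3,300 − $3,085 = $215.
Lost: $235 − $215 = $20.

$20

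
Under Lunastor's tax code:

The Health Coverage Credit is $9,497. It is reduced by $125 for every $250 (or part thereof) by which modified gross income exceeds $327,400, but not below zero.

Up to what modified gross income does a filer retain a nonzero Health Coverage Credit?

After 75 increments the reduction is 75 × $125 = $9,375, leaving $122; one more increment wipes it out. Increment 75 ends at excess 75 × $250 = $18,750, so the highest qualifying income is $327,400 + $18,750 = $346,150.

$346,150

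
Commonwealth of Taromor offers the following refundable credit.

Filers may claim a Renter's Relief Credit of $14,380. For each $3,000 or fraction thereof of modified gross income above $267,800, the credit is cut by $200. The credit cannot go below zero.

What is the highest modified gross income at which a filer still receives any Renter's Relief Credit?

After 71 increments the reduction is 71 × $200 = $14,200, leaving $180; one more increment wipes it out. Increment 71 ends at excess 71 × $3,000 = $213,000, so the highest qualifying income is $267,800 + $213,000 = $480,800.

$480,800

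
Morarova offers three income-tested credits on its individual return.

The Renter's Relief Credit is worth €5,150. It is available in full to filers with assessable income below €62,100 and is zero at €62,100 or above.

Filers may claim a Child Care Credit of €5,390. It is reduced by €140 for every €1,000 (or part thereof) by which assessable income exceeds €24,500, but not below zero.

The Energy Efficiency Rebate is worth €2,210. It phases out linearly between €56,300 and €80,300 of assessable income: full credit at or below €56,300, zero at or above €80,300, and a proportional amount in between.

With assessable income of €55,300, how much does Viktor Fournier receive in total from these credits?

Renter's Relief Credit: €55,300 is below the €62,100 cutoff, so the full €5,150 applies.
Child Care Credit: income exceeds €24,500 by €30,800, which is 31 full-or-partial €1,000 increments; reduction = 31 × €140 = €4,340, leaving €1,050.
Energy Efficiency Rebate: €55,300 is at or below the €56,300 threshold, so the full €2,210 applies.
Total: €5,150 + €1,050 + €2,210 = €8,410.

€8,410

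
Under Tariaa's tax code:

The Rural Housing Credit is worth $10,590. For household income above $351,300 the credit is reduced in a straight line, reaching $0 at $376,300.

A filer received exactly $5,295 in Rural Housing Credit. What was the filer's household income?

$5,295 is 5,295/10,590 of the full $10,590, so 5,295/10,590 of the $25,000 range has been used: income = $351,300 + $25,000 × 5,295/10,590 = $363,800.

$363,800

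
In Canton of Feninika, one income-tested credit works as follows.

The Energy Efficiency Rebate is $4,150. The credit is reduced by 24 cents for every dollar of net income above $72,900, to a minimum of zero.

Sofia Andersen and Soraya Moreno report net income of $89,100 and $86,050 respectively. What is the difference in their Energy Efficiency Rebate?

Sofia ($89,100): Energy Efficiency Rebate: 24% of the $16,200 excess over $72,900 is $3,888; credit = $4,150 − $3,888 = $262.
Soraya ($86,050): Energy Efficiency Rebate: 24% of the $13,150 excess over $72,900 is $3,156; credit = $4,150 − $3,156 = $994.
Difference: |$262 − $994| = $732.

$732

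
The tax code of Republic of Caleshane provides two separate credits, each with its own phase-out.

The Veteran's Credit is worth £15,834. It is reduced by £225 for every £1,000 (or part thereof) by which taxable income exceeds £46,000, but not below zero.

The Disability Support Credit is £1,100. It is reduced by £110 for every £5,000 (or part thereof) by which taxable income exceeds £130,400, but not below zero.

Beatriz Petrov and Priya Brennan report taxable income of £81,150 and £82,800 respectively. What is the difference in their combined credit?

Beatriz (£81,150): Veteran's Credit: income exceeds £46,000 by £35,150, which is 36 full-or-partial £1,000 increments; reduction = 36 × £225 = £8,100, leaving £7,734. Disability Support Credit: £81,150 is at or below the £130,400 threshold, so the full £1,100 applies. total £7,734 + £1,100 = £8,834
Priya (£82,800): Veteran's Credit: income exceeds £46,000 by £36,800, which is 37 full-or-partial £1,000 increments; reduction = 37 × £225 = £8,325, leaving £7,509. Disability Support Credit: £82,800 is at or below the £130,400 threshold, so the full £1,100 applies. total £7,509 + £1,100 = £8,609
Difference: |£8,834 − £8,609| = £225.

£225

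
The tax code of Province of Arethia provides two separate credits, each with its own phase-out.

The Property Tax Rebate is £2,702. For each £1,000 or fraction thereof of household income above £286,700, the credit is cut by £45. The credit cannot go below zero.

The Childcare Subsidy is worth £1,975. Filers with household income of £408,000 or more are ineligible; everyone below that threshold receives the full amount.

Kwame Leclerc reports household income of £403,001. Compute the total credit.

Property Tax Rebate: income exceeds £286,700 by £116,301 → 117 increments × £45 = £5,265 ≥ base, so the credit is £0.
Childcare Subsidy: £403,001 is below the £408,000 cutoff, so the full £1,975 applies.
Total: £0 + £1,975 = £1,975.

£1,975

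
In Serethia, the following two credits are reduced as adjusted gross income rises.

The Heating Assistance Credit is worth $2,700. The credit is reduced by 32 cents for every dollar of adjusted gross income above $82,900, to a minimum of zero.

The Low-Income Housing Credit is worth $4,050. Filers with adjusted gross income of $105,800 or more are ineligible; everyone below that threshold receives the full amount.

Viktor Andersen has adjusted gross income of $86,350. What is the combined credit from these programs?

Heating Assistance Credit: 32% of the $3,450 excess over $82,900 is $1,104; credit = $2,700 − $1,104 = $1,596.
Low-Income Housing Credit: $86,350 is below the $105,800 cutoff, so the full $4,050 applies.
Total: $1,596 + $4,050 = $5,646.

$5,646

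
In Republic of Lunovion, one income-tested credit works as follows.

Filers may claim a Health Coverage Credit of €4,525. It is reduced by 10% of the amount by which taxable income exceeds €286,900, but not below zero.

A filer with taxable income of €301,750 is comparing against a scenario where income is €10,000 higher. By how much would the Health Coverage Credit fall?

At €301,750 — 10% of the €14,850 excess over €286,900 is €1,485; credit = €4,525 − €1,485 = €3,040.
At €311,750 — 10% of the €24,850 excess over €286,900 is €2,485; credit = €4,525 − €2,485 = €2,040.
Lost: €3,040 − €2,040 = €1,000.

€1,000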